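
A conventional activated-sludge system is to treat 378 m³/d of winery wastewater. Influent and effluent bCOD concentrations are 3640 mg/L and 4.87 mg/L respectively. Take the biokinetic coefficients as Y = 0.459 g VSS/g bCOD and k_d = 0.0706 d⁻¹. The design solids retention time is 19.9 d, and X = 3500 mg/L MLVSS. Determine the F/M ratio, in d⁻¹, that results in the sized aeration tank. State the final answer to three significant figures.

From the SRT design equation V = Y Q (S₀−S) θ_c / [X (1 + k_d θ_c)] = 0.459 × 378 × (3640 − 4.87) × 19.9 / [3500 × (1 + 0.0706 × 19.9)] = 1.26×10^7 / 8417 = 1491 m³.
F/M = Q·S₀ / (V·X) = 378 × 3640 / (1491 × 3500) = 0.2636 g bCOD·(g VSS·d)⁻¹.

F/M ≈ 0.264 d⁻¹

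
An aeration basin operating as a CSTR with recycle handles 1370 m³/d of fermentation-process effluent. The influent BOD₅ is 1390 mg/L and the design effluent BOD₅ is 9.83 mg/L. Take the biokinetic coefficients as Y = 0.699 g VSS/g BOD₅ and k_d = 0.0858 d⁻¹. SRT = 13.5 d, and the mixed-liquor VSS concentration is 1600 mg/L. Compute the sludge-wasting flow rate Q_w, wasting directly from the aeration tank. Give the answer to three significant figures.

From the SRT design equation V = Y Q (S₀−S) θ_c / [X (1 + k_d θ_c)] = 0.699 × 1370 × (1390 − 9.83) × 13.5 / [1600 × (1 + 0.0858 × 13.5)] = 1.78×10^7 / 3453 = 5167 m³.
For wasting at MLVSS concentration, Q_w = V/θ_c = 5167/13.5 = 382.7 m³/d.

Q_w ≈ 383 m³/d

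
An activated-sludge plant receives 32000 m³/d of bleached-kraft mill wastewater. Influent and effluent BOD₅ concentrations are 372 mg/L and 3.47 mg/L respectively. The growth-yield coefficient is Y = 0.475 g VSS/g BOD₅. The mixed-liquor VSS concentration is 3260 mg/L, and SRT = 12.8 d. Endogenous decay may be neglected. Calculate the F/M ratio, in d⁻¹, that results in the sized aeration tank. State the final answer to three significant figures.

With k_d = 0 the design equation reduces to V = Y Q (S₀−S) θ_c / X = 0.475 × 32000 × (372 − 3.47) × 12.8 / 3260 = 21994 m³.
F/M = Q·S₀ / (V·X) = 32000 × 372 / (21994 × 3260) = 0.1660 g BOD₅·(g VSS·d)⁻¹.

F/M ≈ 0.166 d⁻¹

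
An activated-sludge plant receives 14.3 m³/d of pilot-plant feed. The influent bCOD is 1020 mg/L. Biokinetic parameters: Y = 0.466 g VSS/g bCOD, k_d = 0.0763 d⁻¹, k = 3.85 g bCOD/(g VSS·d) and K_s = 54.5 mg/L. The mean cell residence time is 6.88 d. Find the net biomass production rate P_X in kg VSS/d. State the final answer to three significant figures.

For a completely mixed reactor with recycle the Lawrence–McCarty relation gives S = K_s·(1 + k_d·θ_c) / [θ_c·(Y·k − k_d) − 1] = 54.5 × (1 + 0.0763 × 6.88) / [6.88 × (0.466 × 3.85 − 0.0763) − 1] = 83.11 / 10.82 = 7.682 mg/L.
Observed yield with endogenous decay: Y_obs = Y / (1 + k_d·θ_c) = 0.466 / (1 + 0.0763 × 6.88) = 0.466 / 1.525 = 0.3056 g VSS/g bCOD.
Mass of bCOD removed per day: Q(S₀ − S) = 14.3 × 1012 g/m³ = 14.48 kg/d.
P_X = Y_obs · Q(S₀ − S) = 0.3056 × 14.48 = 4.424 kg VSS/d.

P_X ≈ 4.42 kg VSS/d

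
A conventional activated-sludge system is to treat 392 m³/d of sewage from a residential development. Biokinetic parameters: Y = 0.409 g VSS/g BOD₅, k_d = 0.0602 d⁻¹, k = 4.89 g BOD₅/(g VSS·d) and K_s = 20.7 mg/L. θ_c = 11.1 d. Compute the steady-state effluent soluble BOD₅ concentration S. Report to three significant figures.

S ≈ 1.68 mg/L

For a completely mixed reactor with recycle the Lawrence–McCarty relation gives S = K_s·(1 + k_d·θ_c) / [θ_c·(Y·k − k_d) − 1] = 20.7 × (1 + 0.0602 × 11.1) / [11.1 × (0.409 × 4.89 − 0.0602) − 1] = 34.53 / 20.53 = 1.682 mg/L.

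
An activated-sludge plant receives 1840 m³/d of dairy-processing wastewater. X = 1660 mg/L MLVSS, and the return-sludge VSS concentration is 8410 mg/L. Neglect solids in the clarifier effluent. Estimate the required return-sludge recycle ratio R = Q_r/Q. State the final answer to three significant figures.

R ≈ 0.246

Mass balance around the secondary clarifier (neglecting effluent solids): R = X / (X_r − X) = 1660 / (8410 − 1660) = 0.2459.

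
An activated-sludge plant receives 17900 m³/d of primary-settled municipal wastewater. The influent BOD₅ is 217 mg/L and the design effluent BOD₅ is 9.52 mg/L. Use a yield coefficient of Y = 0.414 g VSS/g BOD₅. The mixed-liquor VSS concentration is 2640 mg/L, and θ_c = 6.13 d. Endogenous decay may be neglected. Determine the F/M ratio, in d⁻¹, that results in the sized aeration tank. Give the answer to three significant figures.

F/M ≈ 0.412 d⁻¹

With k_d = 0 the design equation reduces to V = Y Q (S₀−S) θ_c / X = 0.414 × 17900 × (217 − 9.52) × 6.13 / 2640 = 3570 m³.
Food-to-microorganism ratio F/M = Q S₀ / (V X) = 17900 × 217 / (3570 × 2640) = 0.4121 d⁻¹.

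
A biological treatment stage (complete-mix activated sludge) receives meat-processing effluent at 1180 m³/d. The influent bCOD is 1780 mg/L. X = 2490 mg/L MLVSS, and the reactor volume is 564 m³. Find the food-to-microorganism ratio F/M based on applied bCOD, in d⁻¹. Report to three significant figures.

Food-to-microorganism ratio F/M = Q S₀ / (V X) = 1180 × 1780 / (564.0 × 2490) = 1.496 d⁻¹.

F/M ≈ 1.50 d⁻¹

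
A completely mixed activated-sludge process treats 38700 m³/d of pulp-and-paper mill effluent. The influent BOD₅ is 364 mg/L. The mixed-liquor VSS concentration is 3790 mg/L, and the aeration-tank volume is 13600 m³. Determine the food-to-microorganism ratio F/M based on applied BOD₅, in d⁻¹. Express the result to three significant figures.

F/M ≈ 0.273 d⁻¹

Food-to-microorganism ratio F/M = Q S₀ / (V X) = 38700 × 364 / (13600 × 3790) = 0.2733 d⁻¹.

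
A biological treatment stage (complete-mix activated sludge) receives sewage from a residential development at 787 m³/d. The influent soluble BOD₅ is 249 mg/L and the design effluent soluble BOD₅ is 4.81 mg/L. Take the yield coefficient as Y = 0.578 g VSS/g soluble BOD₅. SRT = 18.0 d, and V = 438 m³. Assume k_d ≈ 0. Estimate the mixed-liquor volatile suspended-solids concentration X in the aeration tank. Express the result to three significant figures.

X = Y·Q·ΔS·θ_c / V = 0.578 × 787 × (249 − 4.81) × 18.0 / 438 = 4565 mg/L.

X ≈ 4560 mg/L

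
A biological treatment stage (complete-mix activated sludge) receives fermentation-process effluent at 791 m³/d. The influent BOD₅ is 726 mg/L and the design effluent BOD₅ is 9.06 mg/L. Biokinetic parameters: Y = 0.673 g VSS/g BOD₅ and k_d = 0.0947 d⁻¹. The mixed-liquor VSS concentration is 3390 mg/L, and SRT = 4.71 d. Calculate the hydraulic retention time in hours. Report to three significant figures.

τ ≈ 11.1 h

From the SRT design equation V = Y Q (S₀−S) θ_c / [X (1 + k_d θ_c)] = 0.673 × 791 × (726 − 9.06) × 4.71 / [3390 × (1 + 0.0947 × 4.71)] = 1.8×10^6 / 4902 = 366.7 m³.
Hydraulic retention time τ = V/Q = 366.7 / 791 = 0.4636 d = 11.13 h.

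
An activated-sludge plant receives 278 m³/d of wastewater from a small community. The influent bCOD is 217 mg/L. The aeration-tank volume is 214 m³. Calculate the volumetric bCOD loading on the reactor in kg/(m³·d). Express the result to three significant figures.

L_v ≈ 0.282 kg bCOD/(m³·d)

L_v = Q S₀ / V = 278 × 217 × 10⁻³ / 214.0 = 0.2819 kg/(m³·d).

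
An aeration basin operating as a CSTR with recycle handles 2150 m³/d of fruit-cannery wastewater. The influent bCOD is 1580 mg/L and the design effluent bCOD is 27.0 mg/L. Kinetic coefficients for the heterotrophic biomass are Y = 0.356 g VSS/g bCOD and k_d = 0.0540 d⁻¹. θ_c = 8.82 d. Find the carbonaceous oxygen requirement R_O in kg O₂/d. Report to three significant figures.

Observed yield with endogenous decay: Y_obs = Y / (1 + k_d·θ_c) = 0.356 / (1 + 0.0540 × 8.82) = 0.356 / 1.476 = 0.2411 g VSS/g bCOD.
ΔS = 1580 − 27.0 = 1553 mg/L, so the substrate removal rate is 2150 × 1553/1000 = 3339 kg bCOD/d.
P_X = Y_obs·Q·(S₀ − S) = 0.2411 × 3339 = 805.2 kg VSS/d.
Carbonaceous O₂ demand = substrate oxidised − cell-mass equivalent = 3339 − 1.42 × 805.2 = 2196 kg O₂/d.

R_O ≈ 2200 kg O₂/d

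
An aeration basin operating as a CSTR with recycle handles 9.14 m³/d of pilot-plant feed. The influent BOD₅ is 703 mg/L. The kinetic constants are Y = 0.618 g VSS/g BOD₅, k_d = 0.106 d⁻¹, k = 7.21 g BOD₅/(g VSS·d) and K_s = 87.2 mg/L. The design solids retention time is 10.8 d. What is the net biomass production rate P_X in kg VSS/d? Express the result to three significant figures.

Effluent substrate depends only on kinetics and SRT: S = K_s(1 + k_d θ_c) / [θ_c(Yk − k_d) − 1] = 87.2 × (1 + 0.106 × 10.8) / [10.8 × (0.618 × 7.21 − 0.106) − 1] = 187.0 / 45.98 = 4.068 mg/L.
Y_obs = Y / (1 + k_d θ_c) = 0.618 / (1 + 0.106 × 10.8) = 0.618 / 2.145 = 0.2881.
Q·(S₀ − S) = 9.14 × (703 − 4.07) × 10⁻³ = 6.388 kg/d removed.
P_X = Y_obs · Q(S₀ − S) = 0.2881 × 6.388 = 1.841 kg VSS/d.

P_X ≈ 1.84 kg VSS/d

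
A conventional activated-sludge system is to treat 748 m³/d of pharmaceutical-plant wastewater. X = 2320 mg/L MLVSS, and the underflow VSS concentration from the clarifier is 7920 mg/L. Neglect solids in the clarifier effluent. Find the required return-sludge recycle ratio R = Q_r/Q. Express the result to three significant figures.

R ≈ 0.414

R = Q_r/Q = X/(X_r − X) = 2320 / (7920 − 2320) = 0.4143.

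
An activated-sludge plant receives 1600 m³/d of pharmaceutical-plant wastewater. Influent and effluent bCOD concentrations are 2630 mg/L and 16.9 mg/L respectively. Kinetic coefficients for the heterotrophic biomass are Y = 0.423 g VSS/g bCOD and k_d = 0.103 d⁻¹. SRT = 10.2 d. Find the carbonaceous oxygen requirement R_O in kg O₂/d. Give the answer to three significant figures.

R_O ≈ 2960 kg O₂/d

The observed yield is Y_obs = Y/(1 + k_d·θ_c) = 0.423 / (1 + 0.103 × 10.2) = 0.423 / 2.051 = 0.2063 g VSS per g bCOD removed.
Substrate removed = Q·(S₀ − S) = 1600 m³/d × (2630 − 16.9) g/m³ = 4.18×10^6 g/d = 4181 kg/d.
P_X = Y_obs·Q·(S₀ − S) = 0.2063 × 4181 = 862.5 kg VSS/d.
R_O = Q·(S₀ − S) − 1.42·P_X = 4181 − 1.42 × 862.5 = 2956 kg O₂/d.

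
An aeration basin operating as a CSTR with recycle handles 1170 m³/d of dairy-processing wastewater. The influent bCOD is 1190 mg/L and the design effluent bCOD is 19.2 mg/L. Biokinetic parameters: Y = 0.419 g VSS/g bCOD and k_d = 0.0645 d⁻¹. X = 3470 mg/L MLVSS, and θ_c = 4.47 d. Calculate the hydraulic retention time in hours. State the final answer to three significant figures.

Rearranging the biomass balance for a CMAS with decay, V = Y·Q·ΔS·θ_c / [X·(1+k_d θ_c)] = 0.419 × 1170 × (1190 − 19.2) × 4.47 / [3470 × (1 + 0.0645 × 4.47)] = 2.57×10^6 / 4470 = 573.9 m³.
τ = V/Q = 573.9/1170 = 0.4905 d, or 11.77 h.

τ ≈ 11.8 h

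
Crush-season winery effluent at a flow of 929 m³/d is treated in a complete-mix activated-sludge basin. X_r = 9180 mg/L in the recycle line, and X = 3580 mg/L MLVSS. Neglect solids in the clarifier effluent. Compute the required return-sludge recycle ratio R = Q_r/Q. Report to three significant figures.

R = Q_r/Q = X/(X_r − X) = 3580 / (9180 − 3580) = 0.6393.

R ≈ 0.639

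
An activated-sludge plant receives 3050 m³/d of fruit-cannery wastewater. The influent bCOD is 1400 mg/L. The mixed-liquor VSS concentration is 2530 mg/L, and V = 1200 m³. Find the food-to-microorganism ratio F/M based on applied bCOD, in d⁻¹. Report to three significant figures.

F/M = applied load / biomass = Q·S₀/(V·X) = 3050 × 1400 / (1200 × 2530) = 1.406 d⁻¹.

F/M ≈ 1.41 d⁻¹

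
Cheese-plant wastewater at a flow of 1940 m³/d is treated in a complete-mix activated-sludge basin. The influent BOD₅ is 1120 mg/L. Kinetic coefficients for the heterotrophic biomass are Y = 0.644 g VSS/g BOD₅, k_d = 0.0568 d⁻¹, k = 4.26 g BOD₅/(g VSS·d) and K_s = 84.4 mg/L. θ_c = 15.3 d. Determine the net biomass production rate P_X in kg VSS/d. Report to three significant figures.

P_X ≈ 746 kg VSS/d

From the Monod/SRT balance for a CMAS, S = K_s·(1+k_d θ_c)/[θ_c·(Y k − k_d) − 1] = 84.4 × (1 + 0.0568 × 15.3) / [15.3 × (0.644 × 4.26 − 0.0568) − 1] = 157.7 / 40.11 = 3.933 mg/L.
Correct the yield for decay: Y_obs = Y/(1 + k_d θ_c) = 0.644 / (1 + 0.0568 × 15.3) = 0.644 / 1.869 = 0.3446.
Substrate removed = Q·(S₀ − S) = 1940 m³/d × (1120 − 3.93) g/m³ = 2.17×10^6 g/d = 2165 kg/d.
Net biomass production P_X = Y_obs × Q·(S₀ − S) = 0.3446 × 2165 = 746.0 kg VSS/d.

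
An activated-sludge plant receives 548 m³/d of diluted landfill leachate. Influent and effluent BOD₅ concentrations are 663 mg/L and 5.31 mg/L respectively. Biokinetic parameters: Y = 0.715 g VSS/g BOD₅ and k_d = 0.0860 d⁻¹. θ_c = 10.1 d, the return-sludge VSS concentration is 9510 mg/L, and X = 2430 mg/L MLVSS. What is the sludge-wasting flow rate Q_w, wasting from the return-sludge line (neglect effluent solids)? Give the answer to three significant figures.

From the SRT design equation V = Y Q (S₀−S) θ_c / [X (1 + k_d θ_c)] = 0.715 × 548 × (663 − 5.31) × 10.1 / [2430 × (1 + 0.0860 × 10.1)] = 2.6×10^6 / 4541 = 573.2 m³.
Wasting from the return line (neglecting effluent solids): Q_w = V·X / (θ_c·X_r) = 573.2 × 2430 / (10.1 × 9510) = 14.50 m³/d.

Q_w ≈ 14.5 m³/d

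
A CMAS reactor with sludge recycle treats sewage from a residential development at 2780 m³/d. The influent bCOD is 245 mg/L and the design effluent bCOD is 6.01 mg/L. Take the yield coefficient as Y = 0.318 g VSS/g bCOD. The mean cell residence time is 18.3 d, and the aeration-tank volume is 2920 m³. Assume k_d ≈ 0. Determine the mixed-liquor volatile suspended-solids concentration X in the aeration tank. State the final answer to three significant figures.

X ≈ 1320 mg/L

From V·X = Y·Q·(S₀ − S)·θ_c (decay neglected): X = 0.318 × 2780 × (245 − 6.01) × 18.3 / 2920 = 1324 mg/L.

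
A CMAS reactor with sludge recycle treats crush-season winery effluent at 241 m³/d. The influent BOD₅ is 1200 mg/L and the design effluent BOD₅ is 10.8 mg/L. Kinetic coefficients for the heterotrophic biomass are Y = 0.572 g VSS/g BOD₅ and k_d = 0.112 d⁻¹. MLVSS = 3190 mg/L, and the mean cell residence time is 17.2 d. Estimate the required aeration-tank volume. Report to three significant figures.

From the SRT design equation V = Y Q (S₀−S) θ_c / [X (1 + k_d θ_c)] = 0.572 × 241 × (1200 − 10.8) × 17.2 / [3190 × (1 + 0.112 × 17.2)] = 2.82×10^6 / 9335 = 302.0 m³.

V ≈ 302 m³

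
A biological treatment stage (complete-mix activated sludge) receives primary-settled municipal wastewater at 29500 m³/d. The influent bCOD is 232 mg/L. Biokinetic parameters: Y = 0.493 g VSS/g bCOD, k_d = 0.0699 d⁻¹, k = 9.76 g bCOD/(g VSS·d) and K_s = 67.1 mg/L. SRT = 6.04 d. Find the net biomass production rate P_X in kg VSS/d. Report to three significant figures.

P_X ≈ 2340 kg VSS/d

Effluent substrate depends only on kinetics and SRT: S = K_s(1 + k_d θ_c) / [θ_c(Yk − k_d) − 1] = 67.1 × (1 + 0.0699 × 6.04) / [6.04 × (0.493 × 9.76 − 0.0699) − 1] = 95.43 / 27.64 = 3.453 mg/L.
Correct the yield for decay: Y_obs = Y/(1 + k_d θ_c) = 0.493 / (1 + 0.0699 × 6.04) = 0.493 / 1.422 = 0.3466.
Mass of bCOD removed per day: Q(S₀ − S) = 29500 × 228.6 g/m³ = 6742 kg/d.
So the net sludge growth is P_X = 0.3466 × 6742 = 2337 kg VSS/d.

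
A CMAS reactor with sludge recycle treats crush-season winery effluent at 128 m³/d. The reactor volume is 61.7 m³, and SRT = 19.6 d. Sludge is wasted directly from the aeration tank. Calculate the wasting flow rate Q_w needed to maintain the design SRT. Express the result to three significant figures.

Wasting from the aeration tank: Q_w = V / θ_c = 61.70 / 19.6 = 3.148 m³/d.

Q_w ≈ 3.15 m³/d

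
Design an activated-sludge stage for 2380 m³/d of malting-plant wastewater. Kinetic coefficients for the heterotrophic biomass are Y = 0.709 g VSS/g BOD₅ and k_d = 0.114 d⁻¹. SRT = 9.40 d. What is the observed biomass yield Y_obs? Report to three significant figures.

The observed yield is Y_obs = Y/(1 + k_d·θ_c) = 0.709 / (1 + 0.114 × 9.40) = 0.709 / 2.072 = 0.3422 g VSS per g BOD₅ removed.

Y_obs ≈ 0.342 g VSS/g BOD₅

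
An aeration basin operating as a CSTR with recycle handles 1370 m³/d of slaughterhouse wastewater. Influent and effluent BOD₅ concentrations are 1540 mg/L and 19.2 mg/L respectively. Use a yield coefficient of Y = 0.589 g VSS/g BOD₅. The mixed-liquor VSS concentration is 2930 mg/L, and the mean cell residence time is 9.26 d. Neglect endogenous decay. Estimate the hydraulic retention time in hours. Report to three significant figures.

V·X = Y·Q·ΔS·θ_c gives V = 0.589 × 1370 × (1540 − 19.2) × 9.26 / 2930 = 3878 m³.
HRT = V/Q = 3878 m³ / 1370 m³·d⁻¹ = 2.831 d × 24 = 67.94 h.

τ ≈ 67.9 h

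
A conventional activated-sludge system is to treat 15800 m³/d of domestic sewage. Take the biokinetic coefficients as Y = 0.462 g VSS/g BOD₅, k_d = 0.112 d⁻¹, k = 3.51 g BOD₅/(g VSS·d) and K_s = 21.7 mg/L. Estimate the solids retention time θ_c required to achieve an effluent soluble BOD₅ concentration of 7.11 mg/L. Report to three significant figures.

Specific growth rate at S = 7.11 mg/L: μ = YkS/(K_s+S) = 0.462·3.51·7.11/(21.7+7.11) = 0.4002 d⁻¹.
θ_c = 1/(μ − k_d) = 1/(0.4002 − 0.112) = 1/0.2882 = 3.470 d.

θ_c ≈ 3.47 d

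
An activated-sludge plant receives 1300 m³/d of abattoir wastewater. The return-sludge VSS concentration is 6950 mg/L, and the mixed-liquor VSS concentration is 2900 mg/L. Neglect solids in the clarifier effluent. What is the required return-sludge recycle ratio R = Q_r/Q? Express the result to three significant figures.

R ≈ 0.716

R = Q_r/Q = X/(X_r − X) = 2900 / (6950 − 2900) = 0.7160.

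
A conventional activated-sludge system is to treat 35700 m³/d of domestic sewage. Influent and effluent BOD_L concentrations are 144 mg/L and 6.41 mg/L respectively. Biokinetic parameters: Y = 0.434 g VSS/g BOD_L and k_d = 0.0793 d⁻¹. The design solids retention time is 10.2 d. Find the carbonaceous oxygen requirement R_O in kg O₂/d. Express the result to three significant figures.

Correct the yield for decay: Y_obs = Y/(1 + k_d θ_c) = 0.434 / (1 + 0.0793 × 10.2) = 0.434 / 1.809 = 0.2399.
Substrate removed = Q·(S₀ − S) = 35700 m³/d × (144 − 6.41) g/m³ = 4.91×10^6 g/d = 4912 kg/d.
Biomass synthesised: P_X = Y_obs × 4912 = 1179 kg VSS/d.
Carbonaceous O₂ demand = substrate oxidised − cell-mass equivalent = 4912 − 1.42 × 1179 = 3238 kg O₂/d.

R_O ≈ 3240 kg O₂/d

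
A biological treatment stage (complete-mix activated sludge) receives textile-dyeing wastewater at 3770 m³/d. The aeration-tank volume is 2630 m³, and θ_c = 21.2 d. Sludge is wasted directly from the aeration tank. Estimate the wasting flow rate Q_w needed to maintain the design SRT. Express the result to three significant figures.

For wasting at MLVSS concentration, Q_w = V/θ_c = 2630/21.2 = 124.1 m³/d.

Q_w ≈ 124 m³/d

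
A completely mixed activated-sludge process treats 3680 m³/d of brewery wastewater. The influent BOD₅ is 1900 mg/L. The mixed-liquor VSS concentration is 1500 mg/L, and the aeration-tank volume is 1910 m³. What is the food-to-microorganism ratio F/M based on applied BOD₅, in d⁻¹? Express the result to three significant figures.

F/M = applied load / biomass = Q·S₀/(V·X) = 3680 × 1900 / (1910 × 1500) = 2.440 d⁻¹.

F/M ≈ 2.44 d⁻¹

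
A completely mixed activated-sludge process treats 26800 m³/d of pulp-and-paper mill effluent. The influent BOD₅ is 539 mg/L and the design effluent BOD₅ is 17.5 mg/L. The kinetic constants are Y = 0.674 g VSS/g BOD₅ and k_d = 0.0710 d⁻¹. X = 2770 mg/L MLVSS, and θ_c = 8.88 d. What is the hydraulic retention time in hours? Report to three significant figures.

τ ≈ 16.6 h

From the SRT design equation V = Y Q (S₀−S) θ_c / [X (1 + k_d θ_c)] = 0.674 × 26800 × (539 − 17.5) × 8.88 / [2770 × (1 + 0.0710 × 8.88)] = 8.36×10^7 / 4516 = 18521 m³.
Hydraulic retention time τ = V/Q = 18521 / 26800 = 0.6911 d = 16.59 h.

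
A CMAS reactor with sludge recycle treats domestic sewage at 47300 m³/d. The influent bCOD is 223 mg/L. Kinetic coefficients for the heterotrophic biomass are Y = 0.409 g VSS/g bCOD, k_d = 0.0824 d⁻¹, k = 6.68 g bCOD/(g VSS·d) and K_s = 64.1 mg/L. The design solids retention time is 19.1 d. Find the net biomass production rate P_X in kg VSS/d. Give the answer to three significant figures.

From the Monod/SRT balance for a CMAS, S = K_s·(1+k_d θ_c)/[θ_c·(Y k − k_d) − 1] = 64.1 × (1 + 0.0824 × 19.1) / [19.1 × (0.409 × 6.68 − 0.0824) − 1] = 165.0 / 49.61 = 3.326 mg/L.
Correct the yield for decay: Y_obs = Y/(1 + k_d θ_c) = 0.409 / (1 + 0.0824 × 19.1) = 0.409 / 2.574 = 0.1589.
ΔS = 223 − 3.33 = 219.7 mg/L, so the substrate removal rate is 47300 × 219.7/1000 = 10390 kg bCOD/d.
Biomass produced: P_X = Y_obs·Q·ΔS = 0.1589 × 10390 ≈ 1651 kg VSS/d.

P_X ≈ 1650 kg VSS/d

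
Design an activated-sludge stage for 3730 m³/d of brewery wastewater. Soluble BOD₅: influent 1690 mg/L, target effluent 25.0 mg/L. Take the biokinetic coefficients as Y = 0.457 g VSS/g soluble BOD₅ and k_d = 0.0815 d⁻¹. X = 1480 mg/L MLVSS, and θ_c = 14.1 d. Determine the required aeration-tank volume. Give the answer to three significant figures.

Rearranging the biomass balance for a CMAS with decay, V = Y·Q·ΔS·θ_c / [X·(1+k_d θ_c)] = 0.457 × 3730 × (1690 − 25.0) × 14.1 / [1480 × (1 + 0.0815 × 14.1)] = 4×10^7 / 3181 = 12581 m³.

V ≈ 12600 m³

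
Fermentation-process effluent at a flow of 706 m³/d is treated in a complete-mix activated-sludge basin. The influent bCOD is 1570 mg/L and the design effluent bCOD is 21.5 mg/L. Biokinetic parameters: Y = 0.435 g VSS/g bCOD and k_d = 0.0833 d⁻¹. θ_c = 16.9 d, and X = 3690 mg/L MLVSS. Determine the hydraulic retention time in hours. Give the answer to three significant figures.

From the SRT design equation V = Y Q (S₀−S) θ_c / [X (1 + k_d θ_c)] = 0.435 × 706 × (1570 − 21.5) × 16.9 / [3690 × (1 + 0.0833 × 16.9)] = 8.04×10^6 / 8885 = 904.6 m³.
HRT = V/Q = 904.6 m³ / 706 m³·d⁻¹ = 1.281 d × 24 = 30.75 h.

τ ≈ 30.8 h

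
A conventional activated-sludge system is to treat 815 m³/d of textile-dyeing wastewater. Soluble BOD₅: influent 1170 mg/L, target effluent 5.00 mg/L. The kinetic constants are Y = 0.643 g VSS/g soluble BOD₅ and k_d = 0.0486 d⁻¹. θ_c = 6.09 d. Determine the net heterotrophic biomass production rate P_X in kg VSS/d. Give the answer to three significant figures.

Y_obs = Y / (1 + k_d θ_c) = 0.643 / (1 + 0.0486 × 6.09) = 0.643 / 1.296 = 0.4962.
Q·(S₀ − S) = 815 × (1170 − 5.00) × 10⁻³ = 949.5 kg/d removed.
P_X = Y_obs · Q(S₀ − S) = 0.4962 × 949.5 = 471.1 kg VSS/d.

P_X ≈ 471 kg VSS/d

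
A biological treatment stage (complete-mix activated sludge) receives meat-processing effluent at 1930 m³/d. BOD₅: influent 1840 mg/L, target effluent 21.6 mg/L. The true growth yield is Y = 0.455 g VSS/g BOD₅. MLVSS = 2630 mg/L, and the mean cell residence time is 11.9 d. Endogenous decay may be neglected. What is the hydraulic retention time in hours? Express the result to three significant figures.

τ ≈ 89.8 h

Biomass mass balance (decay neglected): V·X = Y·Q·(S₀ − S)·θ_c, so V = 0.455 × 1930 × (1840 − 21.6) × 11.9 / 2630 = 7225 m³.
τ = V/Q = 7225/1930 = 3.744 d, or 89.85 h.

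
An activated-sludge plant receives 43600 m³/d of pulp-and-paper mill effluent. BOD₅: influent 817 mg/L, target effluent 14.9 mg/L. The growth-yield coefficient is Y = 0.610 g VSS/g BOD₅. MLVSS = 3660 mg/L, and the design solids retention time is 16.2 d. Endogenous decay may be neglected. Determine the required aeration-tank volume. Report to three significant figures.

V·X = Y·Q·ΔS·θ_c gives V = 0.610 × 43600 × (817 − 14.9) × 16.2 / 3660 = 94423 m³.

V ≈ 94400 m³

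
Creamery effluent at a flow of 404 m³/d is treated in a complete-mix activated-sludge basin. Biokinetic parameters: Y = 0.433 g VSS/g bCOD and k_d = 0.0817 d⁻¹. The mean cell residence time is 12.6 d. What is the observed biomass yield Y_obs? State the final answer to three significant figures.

Observed yield with endogenous decay: Y_obs = Y / (1 + k_d·θ_c) = 0.433 / (1 + 0.0817 × 12.6) = 0.433 / 2.029 = 0.2134 g VSS/g bCOD.

Y_obs ≈ 0.213 g VSS/g bCOD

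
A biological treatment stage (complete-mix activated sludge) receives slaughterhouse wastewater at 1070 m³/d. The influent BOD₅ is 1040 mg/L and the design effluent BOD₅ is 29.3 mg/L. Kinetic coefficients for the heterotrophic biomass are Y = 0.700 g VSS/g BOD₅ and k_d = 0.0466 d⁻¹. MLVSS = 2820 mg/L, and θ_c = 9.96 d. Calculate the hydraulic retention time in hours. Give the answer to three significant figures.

τ ≈ 41.0 h

Steady-state biomass mass balance: V·X·(1 + k_d·θ_c) = Y·Q·(S₀ − S)·θ_c, so V = 0.700 × 1070 × (1040 − 29.3) × 9.96 / [2820 × (1 + 0.0466 × 9.96)] = 7.54×10^6 / 4129 = 1826 m³.
HRT = V/Q = 1826 m³ / 1070 m³·d⁻¹ = 1.707 d × 24 = 40.96 h.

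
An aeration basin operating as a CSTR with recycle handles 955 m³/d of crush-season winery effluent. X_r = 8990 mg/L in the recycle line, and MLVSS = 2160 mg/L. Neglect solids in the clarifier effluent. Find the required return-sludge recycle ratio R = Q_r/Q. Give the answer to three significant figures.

R = Q_r/Q = X/(X_r − X) = 2160 / (8990 − 2160) = 0.3163.

R ≈ 0.316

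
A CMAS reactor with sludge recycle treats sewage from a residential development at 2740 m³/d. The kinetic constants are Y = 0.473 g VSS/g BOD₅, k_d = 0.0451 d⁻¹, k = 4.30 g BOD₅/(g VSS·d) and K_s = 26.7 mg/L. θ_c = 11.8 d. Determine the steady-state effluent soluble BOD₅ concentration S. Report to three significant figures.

For a completely mixed reactor with recycle the Lawrence–McCarty relation gives S = K_s·(1 + k_d·θ_c) / [θ_c·(Y·k − k_d) − 1] = 26.7 × (1 + 0.0451 × 11.8) / [11.8 × (0.473 × 4.30 − 0.0451) − 1] = 40.91 / 22.47 = 1.821 mg/L.

S ≈ 1.82 mg/L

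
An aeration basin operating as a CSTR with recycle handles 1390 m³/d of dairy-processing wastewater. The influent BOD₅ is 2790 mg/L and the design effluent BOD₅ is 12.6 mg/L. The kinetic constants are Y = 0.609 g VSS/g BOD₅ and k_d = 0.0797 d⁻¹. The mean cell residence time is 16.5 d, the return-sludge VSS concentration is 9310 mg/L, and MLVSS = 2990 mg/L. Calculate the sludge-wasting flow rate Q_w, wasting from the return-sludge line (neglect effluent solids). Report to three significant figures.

Q_w ≈ 109 m³/d

Steady-state biomass mass balance: V·X·(1 + k_d·θ_c) = Y·Q·(S₀ − S)·θ_c, so V = 0.609 × 1390 × (2790 − 12.6) × 16.5 / [2990 × (1 + 0.0797 × 16.5)] = 3.88×10^7 / 6922 = 5604 m³.
Q_w = (V·X)/(θ_c X_r) = 5604 × 2990 / (16.5 × 9310) = 109.1 m³/d.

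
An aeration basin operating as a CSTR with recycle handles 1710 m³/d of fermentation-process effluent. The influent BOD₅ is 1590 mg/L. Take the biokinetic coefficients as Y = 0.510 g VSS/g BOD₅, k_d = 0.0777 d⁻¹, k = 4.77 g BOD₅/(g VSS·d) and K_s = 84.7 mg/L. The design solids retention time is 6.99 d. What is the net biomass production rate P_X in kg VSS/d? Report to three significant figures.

P_X ≈ 894 kg VSS/d

From the Monod/SRT balance for a CMAS, S = K_s·(1+k_d θ_c)/[θ_c·(Y k − k_d) − 1] = 84.7 × (1 + 0.0777 × 6.99) / [6.99 × (0.510 × 4.77 − 0.0777) − 1] = 130.7 / 15.46 = 8.453 mg/L.
Y_obs = Y / (1 + k_d θ_c) = 0.510 / (1 + 0.0777 × 6.99) = 0.510 / 1.543 = 0.3305.
Substrate removed = Q·(S₀ − S) = 1710 m³/d × (1590 − 8.45) g/m³ = 2.7×10^6 g/d = 2704 kg/d.
Biomass produced: P_X = Y_obs·Q·ΔS = 0.3305 × 2704 ≈ 893.8 kg VSS/d.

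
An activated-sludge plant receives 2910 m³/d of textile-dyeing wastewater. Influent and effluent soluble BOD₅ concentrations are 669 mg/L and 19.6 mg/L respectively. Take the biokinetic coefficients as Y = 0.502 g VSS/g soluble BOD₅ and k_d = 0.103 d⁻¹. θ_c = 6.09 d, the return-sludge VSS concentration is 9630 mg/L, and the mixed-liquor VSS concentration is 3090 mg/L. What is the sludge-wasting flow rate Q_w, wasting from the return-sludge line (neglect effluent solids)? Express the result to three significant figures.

From the SRT design equation V = Y Q (S₀−S) θ_c / [X (1 + k_d θ_c)] = 0.502 × 2910 × (669 − 19.6) × 6.09 / [3090 × (1 + 0.103 × 6.09)] = 5.78×10^6 / 5028 = 1149 m³.
Q_w = (V·X)/(θ_c X_r) = 1149 × 3090 / (6.09 × 9630) = 60.54 m³/d.

Q_w ≈ 60.5 m³/d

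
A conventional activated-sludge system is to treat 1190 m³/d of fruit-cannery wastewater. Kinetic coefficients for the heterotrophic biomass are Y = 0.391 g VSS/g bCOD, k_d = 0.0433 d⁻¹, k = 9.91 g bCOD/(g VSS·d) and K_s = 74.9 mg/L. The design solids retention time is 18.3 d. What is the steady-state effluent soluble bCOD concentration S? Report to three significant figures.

S ≈ 1.94 mg/L

From the Monod/SRT balance for a CMAS, S = K_s·(1+k_d θ_c)/[θ_c·(Y k − k_d) − 1] = 74.9 × (1 + 0.0433 × 18.3) / [18.3 × (0.391 × 9.91 − 0.0433) − 1] = 134.3 / 69.12 = 1.942 mg/L.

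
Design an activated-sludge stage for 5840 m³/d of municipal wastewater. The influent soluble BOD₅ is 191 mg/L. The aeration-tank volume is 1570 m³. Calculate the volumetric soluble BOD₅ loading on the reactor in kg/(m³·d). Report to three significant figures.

L_v ≈ 0.710 kg soluble BOD₅/(m³·d)

Volumetric loading L_v = Q·S₀ / V = 5840 × 191 g/m³ / 1570 m³ = 710.5 g/(m³·d) = 0.7105 kg soluble BOD₅/(m³·d).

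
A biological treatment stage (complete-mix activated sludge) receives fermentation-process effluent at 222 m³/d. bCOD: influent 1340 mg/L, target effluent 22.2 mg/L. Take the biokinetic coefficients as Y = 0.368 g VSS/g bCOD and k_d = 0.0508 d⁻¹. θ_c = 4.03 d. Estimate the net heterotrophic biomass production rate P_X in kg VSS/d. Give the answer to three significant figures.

P_X ≈ 89.4 kg VSS/d

Y_obs = Y / (1 + k_d θ_c) = 0.368 / (1 + 0.0508 × 4.03) = 0.368 / 1.205 = 0.3055.
ΔS = 1340 − 22.2 = 1318 mg/L, so the substrate removal rate is 222 × 1318/1000 = 292.6 kg bCOD/d.
Biomass produced: P_X = Y_obs·Q·ΔS = 0.3055 × 292.6 ≈ 89.36 kg VSS/d.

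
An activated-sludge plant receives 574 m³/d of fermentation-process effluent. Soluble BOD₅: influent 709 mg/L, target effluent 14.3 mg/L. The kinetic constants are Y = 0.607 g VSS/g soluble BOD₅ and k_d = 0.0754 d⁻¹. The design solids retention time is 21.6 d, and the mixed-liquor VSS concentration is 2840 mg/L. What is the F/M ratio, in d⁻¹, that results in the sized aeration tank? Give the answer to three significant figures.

F/M ≈ 0.205 d⁻¹

From the SRT design equation V = Y Q (S₀−S) θ_c / [X (1 + k_d θ_c)] = 0.607 × 574 × (709 − 14.3) × 21.6 / [2840 × (1 + 0.0754 × 21.6)] = 5.23×10^6 / 7465 = 700.3 m³.
F/M = applied load / biomass = Q·S₀/(V·X) = 574 × 709 / (700.3 × 2840) = 0.2046 d⁻¹.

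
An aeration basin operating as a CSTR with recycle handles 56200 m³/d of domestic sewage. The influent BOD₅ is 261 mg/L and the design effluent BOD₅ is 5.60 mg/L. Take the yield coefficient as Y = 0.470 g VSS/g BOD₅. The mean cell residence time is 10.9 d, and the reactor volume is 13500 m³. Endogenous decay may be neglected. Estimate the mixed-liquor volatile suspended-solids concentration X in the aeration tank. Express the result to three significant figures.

X = Y·Q·ΔS·θ_c / V = 0.470 × 56200 × (261 − 5.60) × 10.9 / 13500 = 5447 mg/L.

X ≈ 5450 mg/L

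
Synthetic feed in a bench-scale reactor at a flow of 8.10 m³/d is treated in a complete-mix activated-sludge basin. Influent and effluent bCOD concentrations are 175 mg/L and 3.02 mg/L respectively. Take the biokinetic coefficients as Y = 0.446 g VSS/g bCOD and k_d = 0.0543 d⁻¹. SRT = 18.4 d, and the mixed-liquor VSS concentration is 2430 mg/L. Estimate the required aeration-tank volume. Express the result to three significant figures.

Rearranging the biomass balance for a CMAS with decay, V = Y·Q·ΔS·θ_c / [X·(1+k_d θ_c)] = 0.446 × 8.10 × (175 − 3.02) × 18.4 / [2430 × (1 + 0.0543 × 18.4)] = 1.14×10^4 / 4858 = 2.353 m³.

V ≈ 2.35 m³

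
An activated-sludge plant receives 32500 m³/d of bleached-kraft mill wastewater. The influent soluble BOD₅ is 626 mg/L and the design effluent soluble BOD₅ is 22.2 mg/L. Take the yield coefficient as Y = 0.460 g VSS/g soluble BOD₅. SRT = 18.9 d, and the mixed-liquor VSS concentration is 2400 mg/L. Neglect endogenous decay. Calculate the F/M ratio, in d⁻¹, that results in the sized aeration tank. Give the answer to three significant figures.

Biomass mass balance (decay neglected): V·X = Y·Q·(S₀ − S)·θ_c, so V = 0.460 × 32500 × (626 − 22.2) × 18.9 / 2400 = 71086 m³.
F/M = Q·S₀ / (V·X) = 32500 × 626 / (71086 × 2400) = 0.1193 g soluble BOD₅·(g VSS·d)⁻¹.

F/M ≈ 0.119 d⁻¹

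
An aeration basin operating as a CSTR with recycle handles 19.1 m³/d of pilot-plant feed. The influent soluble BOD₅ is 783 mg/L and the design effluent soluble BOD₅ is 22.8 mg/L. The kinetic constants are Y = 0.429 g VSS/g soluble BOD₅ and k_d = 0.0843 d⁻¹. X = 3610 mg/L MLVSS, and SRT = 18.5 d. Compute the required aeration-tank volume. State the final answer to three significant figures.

V ≈ 12.5 m³

Rearranging the biomass balance for a CMAS with decay, V = Y·Q·ΔS·θ_c / [X·(1+k_d θ_c)] = 0.429 × 19.1 × (783 − 22.8) × 18.5 / [3610 × (1 + 0.0843 × 18.5)] = 1.15×10^5 / 9240 = 12.47 m³.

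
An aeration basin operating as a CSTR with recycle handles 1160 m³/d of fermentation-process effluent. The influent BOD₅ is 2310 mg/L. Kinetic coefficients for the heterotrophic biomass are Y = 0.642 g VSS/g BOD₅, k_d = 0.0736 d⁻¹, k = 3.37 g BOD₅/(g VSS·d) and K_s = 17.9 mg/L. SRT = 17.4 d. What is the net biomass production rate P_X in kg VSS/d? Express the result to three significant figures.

Effluent substrate depends only on kinetics and SRT: S = K_s(1 + k_d θ_c) / [θ_c(Yk − k_d) − 1] = 17.9 × (1 + 0.0736 × 17.4) / [17.4 × (0.642 × 3.37 − 0.0736) − 1] = 40.82 / 35.36 = 1.154 mg/L.
The observed yield is Y_obs = Y/(1 + k_d·θ_c) = 0.642 / (1 + 0.0736 × 17.4) = 0.642 / 2.281 = 0.2815 g VSS per g BOD₅ removed.
ΔS = 2310 − 1.15 = 2309 mg/L, so the substrate removal rate is 1160 × 2309/1000 = 2678 kg BOD₅/d.
So the net sludge growth is P_X = 0.2815 × 2678 = 753.9 kg VSS/d.

P_X ≈ 754 kg VSS/d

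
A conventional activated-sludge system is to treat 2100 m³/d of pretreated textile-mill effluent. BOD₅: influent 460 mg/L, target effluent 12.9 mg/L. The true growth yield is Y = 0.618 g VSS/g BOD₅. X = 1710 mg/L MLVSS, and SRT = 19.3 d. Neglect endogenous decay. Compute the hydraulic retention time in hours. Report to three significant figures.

With k_d = 0 the design equation reduces to V = Y Q (S₀−S) θ_c / X = 0.618 × 2100 × (460 − 12.9) × 19.3 / 1710 = 6549 m³.
τ = V/Q = 6549/2100 = 3.119 d, or 74.85 h.

τ ≈ 74.8 h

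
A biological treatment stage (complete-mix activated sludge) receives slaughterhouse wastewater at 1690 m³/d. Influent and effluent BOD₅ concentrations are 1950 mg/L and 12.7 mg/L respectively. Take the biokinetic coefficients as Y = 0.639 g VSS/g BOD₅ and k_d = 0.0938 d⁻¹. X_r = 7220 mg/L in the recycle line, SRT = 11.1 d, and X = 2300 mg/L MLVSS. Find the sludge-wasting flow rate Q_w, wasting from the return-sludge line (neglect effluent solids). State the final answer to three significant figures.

Rearranging the biomass balance for a CMAS with decay, V = Y·Q·ΔS·θ_c / [X·(1+k_d θ_c)] = 0.639 × 1690 × (1950 − 12.7) × 11.1 / [2300 × (1 + 0.0938 × 11.1)] = 2.32×10^7 / 4695 = 4947 m³.
Q_w = (V·X)/(θ_c X_r) = 4947 × 2300 / (11.1 × 7220) = 142.0 m³/d.

Q_w ≈ 142 m³/d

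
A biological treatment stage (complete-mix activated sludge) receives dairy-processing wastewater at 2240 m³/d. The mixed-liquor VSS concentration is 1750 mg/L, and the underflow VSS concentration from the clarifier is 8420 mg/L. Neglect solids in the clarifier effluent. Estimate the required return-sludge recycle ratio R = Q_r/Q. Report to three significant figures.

R ≈ 0.262

Mass balance around the secondary clarifier (neglecting effluent solids): R = X / (X_r − X) = 1750 / (8420 − 1750) = 0.2624.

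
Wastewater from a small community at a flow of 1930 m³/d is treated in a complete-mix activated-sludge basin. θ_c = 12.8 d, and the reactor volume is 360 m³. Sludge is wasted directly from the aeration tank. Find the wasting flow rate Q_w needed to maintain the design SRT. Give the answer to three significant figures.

Q_w ≈ 28.1 m³/d

With mixed-liquor wasting, θ_c = V/Q_w, so Q_w = V/θ_c = 360.0/12.8 = 28.12 m³/d.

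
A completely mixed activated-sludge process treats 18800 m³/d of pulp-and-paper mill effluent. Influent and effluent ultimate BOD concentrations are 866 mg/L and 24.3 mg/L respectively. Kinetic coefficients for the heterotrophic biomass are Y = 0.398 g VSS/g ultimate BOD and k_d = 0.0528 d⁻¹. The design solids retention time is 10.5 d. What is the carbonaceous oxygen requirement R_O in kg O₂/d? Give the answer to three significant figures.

Correct the yield for decay: Y_obs = Y/(1 + k_d θ_c) = 0.398 / (1 + 0.0528 × 10.5) = 0.398 / 1.554 = 0.2560.
Substrate removed = Q·(S₀ − S) = 18800 m³/d × (866 − 24.3) g/m³ = 1.58×10^7 g/d = 15824 kg/d.
P_X = Y_obs·Q·(S₀ − S) = 0.2560 × 15824 = 4052 kg VSS/d.
R_O = Q·ΔS − 1.42 P_X = 15824 − 5753 = 10071 kg O₂/d.

R_O ≈ 10100 kg O₂/d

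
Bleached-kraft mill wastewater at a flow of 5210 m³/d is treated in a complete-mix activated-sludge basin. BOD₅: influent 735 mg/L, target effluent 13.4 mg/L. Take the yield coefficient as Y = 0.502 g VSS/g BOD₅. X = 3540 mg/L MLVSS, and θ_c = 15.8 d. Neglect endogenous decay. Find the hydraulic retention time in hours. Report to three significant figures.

Biomass mass balance (decay neglected): V·X = Y·Q·(S₀ − S)·θ_c, so V = 0.502 × 5210 × (735 − 13.4) × 15.8 / 3540 = 8423 m³.
HRT = V/Q = 8423 m³ / 5210 m³·d⁻¹ = 1.617 d × 24 = 38.80 h.

τ ≈ 38.8 h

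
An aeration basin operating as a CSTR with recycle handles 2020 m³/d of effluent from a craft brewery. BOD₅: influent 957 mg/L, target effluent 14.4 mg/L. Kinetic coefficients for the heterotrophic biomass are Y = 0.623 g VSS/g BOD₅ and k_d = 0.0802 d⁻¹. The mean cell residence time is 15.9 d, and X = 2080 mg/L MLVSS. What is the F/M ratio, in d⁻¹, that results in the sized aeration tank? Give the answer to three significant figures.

F/M ≈ 0.233 d⁻¹

From the SRT design equation V = Y Q (S₀−S) θ_c / [X (1 + k_d θ_c)] = 0.623 × 2020 × (957 − 14.4) × 15.9 / [2080 × (1 + 0.0802 × 15.9)] = 1.89×10^7 / 4732 = 3986 m³.
Food-to-microorganism ratio F/M = Q S₀ / (V X) = 2020 × 957 / (3986 × 2080) = 0.2332 d⁻¹.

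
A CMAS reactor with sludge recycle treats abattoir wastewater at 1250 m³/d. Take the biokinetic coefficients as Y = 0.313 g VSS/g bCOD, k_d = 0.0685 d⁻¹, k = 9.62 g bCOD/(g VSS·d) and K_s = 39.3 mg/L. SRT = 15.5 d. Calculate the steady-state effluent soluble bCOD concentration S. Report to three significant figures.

S ≈ 1.82 mg/L

For a completely mixed reactor with recycle the Lawrence–McCarty relation gives S = K_s·(1 + k_d·θ_c) / [θ_c·(Y·k − k_d) − 1] = 39.3 × (1 + 0.0685 × 15.5) / [15.5 × (0.313 × 9.62 − 0.0685) − 1] = 81.03 / 44.61 = 1.816 mg/L.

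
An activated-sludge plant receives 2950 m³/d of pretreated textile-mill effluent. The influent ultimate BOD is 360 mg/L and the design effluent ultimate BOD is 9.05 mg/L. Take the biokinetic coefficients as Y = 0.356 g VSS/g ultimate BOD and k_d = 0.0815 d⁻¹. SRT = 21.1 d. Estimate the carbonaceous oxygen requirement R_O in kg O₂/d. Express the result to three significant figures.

R_O ≈ 843 kg O₂/d

Correct the yield for decay: Y_obs = Y/(1 + k_d θ_c) = 0.356 / (1 + 0.0815 × 21.1) = 0.356 / 2.720 = 0.1309.
Mass of ultimate BOD removed per day: Q(S₀ − S) = 2950 × 350.9 g/m³ = 1035 kg/d.
P_X = Y_obs·Q·(S₀ − S) = 0.1309 × 1035 = 135.5 kg VSS/d.
R_O = Q·(S₀ − S) − 1.42·P_X = 1035 − 1.42 × 135.5 = 842.9 kg O₂/d.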